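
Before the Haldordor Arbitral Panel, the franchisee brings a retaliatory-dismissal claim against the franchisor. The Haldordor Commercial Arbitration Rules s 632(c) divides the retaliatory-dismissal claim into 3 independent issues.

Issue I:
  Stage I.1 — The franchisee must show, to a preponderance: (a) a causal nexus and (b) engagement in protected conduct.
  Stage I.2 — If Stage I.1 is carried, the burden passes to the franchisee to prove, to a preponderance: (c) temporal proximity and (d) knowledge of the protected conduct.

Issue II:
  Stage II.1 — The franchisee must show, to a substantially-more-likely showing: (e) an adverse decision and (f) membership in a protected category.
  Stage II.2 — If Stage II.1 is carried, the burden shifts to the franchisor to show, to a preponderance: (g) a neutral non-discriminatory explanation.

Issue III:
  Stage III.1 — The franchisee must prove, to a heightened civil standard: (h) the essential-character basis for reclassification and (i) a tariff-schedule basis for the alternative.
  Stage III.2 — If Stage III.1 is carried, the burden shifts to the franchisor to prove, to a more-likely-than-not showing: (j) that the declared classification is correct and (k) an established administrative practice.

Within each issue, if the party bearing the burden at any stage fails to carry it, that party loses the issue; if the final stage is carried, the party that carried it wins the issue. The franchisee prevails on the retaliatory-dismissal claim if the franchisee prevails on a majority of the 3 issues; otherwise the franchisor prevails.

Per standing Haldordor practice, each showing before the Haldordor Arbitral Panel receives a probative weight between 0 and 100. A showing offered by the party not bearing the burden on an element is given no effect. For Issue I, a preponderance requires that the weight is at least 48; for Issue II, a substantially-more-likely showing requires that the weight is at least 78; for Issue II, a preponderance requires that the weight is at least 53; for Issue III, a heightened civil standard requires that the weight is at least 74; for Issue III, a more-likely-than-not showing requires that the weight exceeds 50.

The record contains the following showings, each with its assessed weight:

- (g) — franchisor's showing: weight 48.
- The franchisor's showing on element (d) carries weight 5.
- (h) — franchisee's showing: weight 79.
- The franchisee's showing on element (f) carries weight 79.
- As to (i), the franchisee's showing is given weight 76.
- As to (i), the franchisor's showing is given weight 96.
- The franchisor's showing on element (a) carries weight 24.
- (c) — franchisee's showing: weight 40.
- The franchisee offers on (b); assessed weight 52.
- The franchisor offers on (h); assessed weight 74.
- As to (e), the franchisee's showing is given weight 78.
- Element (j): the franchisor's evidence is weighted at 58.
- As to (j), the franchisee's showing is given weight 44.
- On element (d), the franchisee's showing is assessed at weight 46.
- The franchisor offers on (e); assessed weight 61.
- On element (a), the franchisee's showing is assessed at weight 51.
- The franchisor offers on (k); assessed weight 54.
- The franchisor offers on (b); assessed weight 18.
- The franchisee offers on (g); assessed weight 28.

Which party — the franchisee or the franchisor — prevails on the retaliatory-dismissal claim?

— Issue I —
At Stage I.1 the franchisee must meet a preponderance (weight is at least 48): on (a) the weight is 51 (the franchisor's 24 is given no effect), ≥ 48, so (a) meets the standard; on (b) the weight is 52 (the franchisor's 18 is given no effect), ≥ 48, so (b) meets the standard.
  Stage I.1 is satisfied; the franchisee continues to bear the burden.
At Stage I.2 the franchisee must meet a preponderance (weight is at least 48): on (c) the weight is 40, < 48, so (c) does not meet the standard; on (d) the weight is 46 (the franchisor's 5 is given no effect), which does not reach 48, so (d) does not meet the standard.
  Stage I.2 not carried; the franchisee fails its burden.
The analysis ends at Stage I.2; the franchisor prevails on this issue.
— Issue II —
Stage II.1 — burden on franchisee; standard: a substantially-more-likely showing (weight is at least 78).
    (e): 78 (franchisor's 61 disregarded) ≥ 78 [met]
    (f): 79 ≥ 78 [met]
  Stage II.1 is satisfied; the onus moves to the franchisor.
Stage II.2 — burden on franchisor; standard: a preponderance (weight is at least 53).
    (g): 48 (franchisee's 28 disregarded) < 53 [not met]
  Stage II.2 not carried; the franchisor fails its burden.
The analysis ends at Stage II.2; the franchisee prevails on this issue.
— Issue III —
Stage III.1 — burden on franchisee; standard: a heightened civil standard (weight is at least 74).
    (h): 79 (franchisor's 74 disregarded) ≥ 74 [met]
    (i): 76 (franchisor's 96 disregarded) ≥ 74 [met]
  The franchisee carries Stage III.1; the franchisor now bears the burden.
Stage III.2 — burden on franchisor; standard: a more-likely-than-not showing (weight exceeds 50).
    (j): 58 (franchisee's 44 disregarded) > 50 [met]
    (k): 54 > 50 [met]
  All elements met at the final stage.
Every stage carried; the franchisor prevails on this issue.
Per-issue: Issue I → franchisor; Issue II → franchisee; Issue III → franchisor. The franchisee must prevail on a majority of issues; overall, the franchisor prevails.

franchisor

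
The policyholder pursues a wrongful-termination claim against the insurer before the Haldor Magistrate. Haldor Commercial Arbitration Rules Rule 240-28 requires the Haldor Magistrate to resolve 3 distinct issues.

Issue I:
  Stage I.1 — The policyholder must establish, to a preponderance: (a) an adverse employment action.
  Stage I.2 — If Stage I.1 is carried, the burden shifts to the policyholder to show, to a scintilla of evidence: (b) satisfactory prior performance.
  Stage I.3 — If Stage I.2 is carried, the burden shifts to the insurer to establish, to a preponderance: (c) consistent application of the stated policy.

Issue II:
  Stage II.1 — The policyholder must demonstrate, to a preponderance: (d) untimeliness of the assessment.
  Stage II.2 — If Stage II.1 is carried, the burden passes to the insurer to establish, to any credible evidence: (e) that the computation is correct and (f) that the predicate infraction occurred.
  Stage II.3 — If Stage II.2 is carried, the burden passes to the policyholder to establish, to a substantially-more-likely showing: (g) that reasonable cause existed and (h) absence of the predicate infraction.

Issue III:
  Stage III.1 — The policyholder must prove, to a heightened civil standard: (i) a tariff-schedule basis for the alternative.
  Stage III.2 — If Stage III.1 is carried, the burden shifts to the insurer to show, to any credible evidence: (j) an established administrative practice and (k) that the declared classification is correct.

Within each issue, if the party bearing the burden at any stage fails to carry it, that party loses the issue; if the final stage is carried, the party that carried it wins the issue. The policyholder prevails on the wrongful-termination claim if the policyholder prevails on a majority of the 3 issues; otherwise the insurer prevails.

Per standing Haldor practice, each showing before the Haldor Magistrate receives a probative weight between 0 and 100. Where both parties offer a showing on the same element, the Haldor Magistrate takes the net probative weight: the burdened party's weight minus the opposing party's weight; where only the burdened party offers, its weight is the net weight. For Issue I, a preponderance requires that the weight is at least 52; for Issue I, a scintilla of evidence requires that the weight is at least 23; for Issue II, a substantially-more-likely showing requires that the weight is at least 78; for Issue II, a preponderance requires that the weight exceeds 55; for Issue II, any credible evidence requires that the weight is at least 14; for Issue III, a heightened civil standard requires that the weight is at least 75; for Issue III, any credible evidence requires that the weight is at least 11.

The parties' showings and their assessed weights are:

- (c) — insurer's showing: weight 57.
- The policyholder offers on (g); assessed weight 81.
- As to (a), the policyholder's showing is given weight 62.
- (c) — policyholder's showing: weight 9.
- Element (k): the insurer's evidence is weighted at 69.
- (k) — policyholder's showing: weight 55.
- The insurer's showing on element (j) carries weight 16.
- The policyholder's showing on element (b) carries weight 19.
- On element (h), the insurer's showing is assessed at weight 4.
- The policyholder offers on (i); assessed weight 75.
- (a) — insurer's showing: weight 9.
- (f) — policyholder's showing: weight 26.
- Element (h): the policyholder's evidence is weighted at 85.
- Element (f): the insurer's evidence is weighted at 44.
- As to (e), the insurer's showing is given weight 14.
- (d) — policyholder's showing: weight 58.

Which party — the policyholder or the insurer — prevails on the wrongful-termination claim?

— Issue I —
Stage I.1 (policyholder, a preponderance, weight is at least 52): (a) net 62−9=53 ≥ 52 — meets.
  All elements met. The policyholder retains the burden for Stage I.2.
Stage I.2 (policyholder, a scintilla of evidence, weight is at least 23): (b) 19 < 23 — fails.
  The policyholder does not carry Stage I.2.
The insurer prevails on this issue.
— Issue II —
Stage II.1 — burden on policyholder; standard: a preponderance (weight exceeds 55).
    (d): 58 > 55 [met]
  The policyholder carries Stage II.1; the insurer now bears the burden.
Stage II.2 — burden on insurer; standard: any credible evidence (weight is at least 14).
    (e): 14 ≥ 14 [met]
    (f): 44 − 26 = 18 ≥ 14 [met]
  Stage II.2 is satisfied; the onus moves to the policyholder.
Stage II.3 — burden on policyholder; standard: a substantially-more-likely showing (weight is at least 78).
    (g): 81 ≥ 78 [met]
    (h): 85 − 4 = 81 ≥ 78 [met]
  Stage II.3 carried; the final stage is satisfied.
Every stage carried; the policyholder prevails on this issue.
— Issue III —
At Stage III.1 the policyholder must meet a heightened civil standard (weight is at least 75): on (i) the weight is 75, ≥ 75, so (i) meets the standard.
  All elements met. The burden passes to the insurer.
At Stage III.2 the insurer must meet any credible evidence (weight is at least 11): on (j) the weight is 16, ≥ 11, so (j) meets the standard; on (k) the weight is 69 less the opposing 55 gives net 14, which does reach 11, so (k) meets the standard.
  All elements met at the final stage.
All stages carried — the insurer prevails on this issue.
Per-issue: Issue I → insurer; Issue II → policyholder; Issue III → insurer. The policyholder must prevail on a majority of issues; overall, the insurer prevails.

insurer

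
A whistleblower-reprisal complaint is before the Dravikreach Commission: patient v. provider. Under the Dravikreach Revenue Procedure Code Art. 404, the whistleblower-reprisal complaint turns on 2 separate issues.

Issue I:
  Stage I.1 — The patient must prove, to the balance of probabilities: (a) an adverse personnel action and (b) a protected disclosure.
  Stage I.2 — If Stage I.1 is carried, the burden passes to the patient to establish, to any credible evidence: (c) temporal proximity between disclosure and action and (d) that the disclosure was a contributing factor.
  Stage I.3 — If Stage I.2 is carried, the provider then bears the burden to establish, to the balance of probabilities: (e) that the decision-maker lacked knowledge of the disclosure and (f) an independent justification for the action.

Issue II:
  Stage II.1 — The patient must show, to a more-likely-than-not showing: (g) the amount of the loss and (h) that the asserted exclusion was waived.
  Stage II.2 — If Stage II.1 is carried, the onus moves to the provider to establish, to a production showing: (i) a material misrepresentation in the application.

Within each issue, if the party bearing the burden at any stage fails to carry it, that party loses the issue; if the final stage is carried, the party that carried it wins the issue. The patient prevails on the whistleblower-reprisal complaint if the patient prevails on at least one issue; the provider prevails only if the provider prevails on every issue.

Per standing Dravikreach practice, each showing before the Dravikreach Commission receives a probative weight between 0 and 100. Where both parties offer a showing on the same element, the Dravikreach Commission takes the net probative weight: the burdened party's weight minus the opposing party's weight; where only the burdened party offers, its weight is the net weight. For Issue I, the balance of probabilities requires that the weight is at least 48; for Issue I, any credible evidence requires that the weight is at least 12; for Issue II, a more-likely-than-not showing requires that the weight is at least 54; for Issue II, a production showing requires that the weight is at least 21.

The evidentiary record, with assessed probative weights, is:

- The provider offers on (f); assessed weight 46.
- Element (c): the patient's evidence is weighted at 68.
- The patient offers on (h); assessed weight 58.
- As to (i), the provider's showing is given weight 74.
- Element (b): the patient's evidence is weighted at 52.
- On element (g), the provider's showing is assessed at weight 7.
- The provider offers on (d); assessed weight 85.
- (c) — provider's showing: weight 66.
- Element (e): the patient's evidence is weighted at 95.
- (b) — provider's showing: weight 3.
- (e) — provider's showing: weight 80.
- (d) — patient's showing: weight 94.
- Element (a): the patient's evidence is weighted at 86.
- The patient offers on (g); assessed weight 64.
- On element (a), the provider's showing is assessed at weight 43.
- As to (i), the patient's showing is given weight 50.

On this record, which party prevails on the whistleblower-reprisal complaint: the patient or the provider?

— Issue I —
At Stage I.1 the patient must meet the balance of probabilities (weight is at least 48): on (a) the weight is 86 less the opposing 43 gives net 43, < 48, so (a) does not meet the standard; on (b) the weight is 52 less the opposing 3 gives net 49, which does reach 48, so (b) meets the standard.
  The patient does not carry Stage I.1.
The provider prevails on this issue.
— Issue II —
Stage II.1 — burden on patient; standard: a more-likely-than-not showing (weight is at least 54).
    (g): 64 − 7 = 57 ≥ 54 [met]
    (h): 58 ≥ 54 [met]
  Stage II.1 is satisfied; the onus moves to the provider.
Stage II.2 — burden on provider; standard: a production showing (weight is at least 21).
    (i): 74 − 50 = 24 ≥ 21 [met]
  The provider carries the last stage.
Every stage carried; the provider prevails on this issue.
Per-issue: Issue I → provider; Issue II → provider. The patient must prevail on at least one issue; overall, the provider prevails.

provider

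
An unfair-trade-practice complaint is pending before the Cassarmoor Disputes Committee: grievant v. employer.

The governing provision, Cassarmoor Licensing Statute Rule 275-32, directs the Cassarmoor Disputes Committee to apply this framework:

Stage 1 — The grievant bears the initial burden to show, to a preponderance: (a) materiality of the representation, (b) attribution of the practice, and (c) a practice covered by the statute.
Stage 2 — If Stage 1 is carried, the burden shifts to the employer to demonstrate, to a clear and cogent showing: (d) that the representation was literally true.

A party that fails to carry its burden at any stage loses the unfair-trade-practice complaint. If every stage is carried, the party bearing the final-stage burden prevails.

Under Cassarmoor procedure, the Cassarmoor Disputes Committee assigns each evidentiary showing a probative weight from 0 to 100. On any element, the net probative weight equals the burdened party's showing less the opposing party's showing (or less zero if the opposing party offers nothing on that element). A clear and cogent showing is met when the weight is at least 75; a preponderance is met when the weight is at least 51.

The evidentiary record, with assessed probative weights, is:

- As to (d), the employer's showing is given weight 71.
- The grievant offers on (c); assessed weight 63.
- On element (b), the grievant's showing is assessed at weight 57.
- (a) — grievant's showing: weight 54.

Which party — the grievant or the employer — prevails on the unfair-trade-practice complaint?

Stage 1 (grievant, a preponderance, weight is at least 51): (a) 54 ≥ 51 — meets; (b) 57 ≥ 51 — meets; (c) 63 ≥ 51 — meets.
  Stage 1 carried; the burden shifts to the employer.
Stage 2 (employer, a clear and cogent showing, weight is at least 75): (d) 71 < 75 — fails.
  The employer does not carry Stage 2.
The analysis ends at Stage 2; the grievant prevails.

grievant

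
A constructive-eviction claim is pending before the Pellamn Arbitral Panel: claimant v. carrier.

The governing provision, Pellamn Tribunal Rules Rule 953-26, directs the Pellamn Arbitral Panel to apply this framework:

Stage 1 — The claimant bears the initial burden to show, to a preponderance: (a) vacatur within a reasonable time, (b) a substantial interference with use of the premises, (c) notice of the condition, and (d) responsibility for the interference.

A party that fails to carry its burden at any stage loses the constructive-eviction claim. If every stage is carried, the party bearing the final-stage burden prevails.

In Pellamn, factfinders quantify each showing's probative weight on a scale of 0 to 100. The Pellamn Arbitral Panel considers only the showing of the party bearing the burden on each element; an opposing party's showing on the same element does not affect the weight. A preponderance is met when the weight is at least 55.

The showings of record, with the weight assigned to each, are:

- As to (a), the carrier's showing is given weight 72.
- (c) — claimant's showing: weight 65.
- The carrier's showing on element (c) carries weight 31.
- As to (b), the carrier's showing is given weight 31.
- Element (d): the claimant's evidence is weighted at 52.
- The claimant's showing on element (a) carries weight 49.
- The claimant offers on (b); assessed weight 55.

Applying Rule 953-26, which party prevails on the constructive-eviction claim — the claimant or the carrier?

carrier

Stage 1 — burden on claimant; standard: a preponderance (weight is at least 55).
    (a): 49 (carrier's 72 disregarded) < 55 [not met]
    (b): 55 (carrier's 31 disregarded) ≥ 55 [met]
    (c): 65 (carrier's 31 disregarded) ≥ 55 [met]
    (d): 52 < 55 [not met]
  Not every element is met, so the claimant fails to carry Stage 1.
The carrier prevails.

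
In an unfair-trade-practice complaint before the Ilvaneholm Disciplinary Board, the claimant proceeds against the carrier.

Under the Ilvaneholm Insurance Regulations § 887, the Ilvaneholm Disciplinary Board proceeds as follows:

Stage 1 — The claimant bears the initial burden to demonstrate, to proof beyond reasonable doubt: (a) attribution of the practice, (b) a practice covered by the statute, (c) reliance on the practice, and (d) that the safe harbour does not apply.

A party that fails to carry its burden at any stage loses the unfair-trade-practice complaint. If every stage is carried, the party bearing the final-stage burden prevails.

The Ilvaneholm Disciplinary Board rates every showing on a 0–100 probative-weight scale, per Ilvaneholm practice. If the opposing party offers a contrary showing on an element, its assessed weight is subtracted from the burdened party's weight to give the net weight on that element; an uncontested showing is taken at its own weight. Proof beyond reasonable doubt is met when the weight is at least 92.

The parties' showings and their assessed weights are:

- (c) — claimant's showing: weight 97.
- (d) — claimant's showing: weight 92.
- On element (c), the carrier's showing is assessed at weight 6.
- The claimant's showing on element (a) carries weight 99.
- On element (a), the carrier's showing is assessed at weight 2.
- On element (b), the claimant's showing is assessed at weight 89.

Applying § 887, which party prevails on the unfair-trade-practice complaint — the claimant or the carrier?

At Stage 1 the claimant must meet proof beyond reasonable doubt (weight is at least 92): on (a) the weight is 99 less the opposing 2 gives net 97, which does reach 92, so (a) meets the standard; on (b) the weight is 89, which does not reach 92, so (b) does not meet the standard; on (c) the weight is 97 less the opposing 6 gives net 91, which does not reach 92, so (c) does not meet the standard; on (d) the weight is 92, ≥ 92, so (d) meets the standard.
  Stage 1 not carried; the claimant fails its burden.
The carrier prevails.

carrier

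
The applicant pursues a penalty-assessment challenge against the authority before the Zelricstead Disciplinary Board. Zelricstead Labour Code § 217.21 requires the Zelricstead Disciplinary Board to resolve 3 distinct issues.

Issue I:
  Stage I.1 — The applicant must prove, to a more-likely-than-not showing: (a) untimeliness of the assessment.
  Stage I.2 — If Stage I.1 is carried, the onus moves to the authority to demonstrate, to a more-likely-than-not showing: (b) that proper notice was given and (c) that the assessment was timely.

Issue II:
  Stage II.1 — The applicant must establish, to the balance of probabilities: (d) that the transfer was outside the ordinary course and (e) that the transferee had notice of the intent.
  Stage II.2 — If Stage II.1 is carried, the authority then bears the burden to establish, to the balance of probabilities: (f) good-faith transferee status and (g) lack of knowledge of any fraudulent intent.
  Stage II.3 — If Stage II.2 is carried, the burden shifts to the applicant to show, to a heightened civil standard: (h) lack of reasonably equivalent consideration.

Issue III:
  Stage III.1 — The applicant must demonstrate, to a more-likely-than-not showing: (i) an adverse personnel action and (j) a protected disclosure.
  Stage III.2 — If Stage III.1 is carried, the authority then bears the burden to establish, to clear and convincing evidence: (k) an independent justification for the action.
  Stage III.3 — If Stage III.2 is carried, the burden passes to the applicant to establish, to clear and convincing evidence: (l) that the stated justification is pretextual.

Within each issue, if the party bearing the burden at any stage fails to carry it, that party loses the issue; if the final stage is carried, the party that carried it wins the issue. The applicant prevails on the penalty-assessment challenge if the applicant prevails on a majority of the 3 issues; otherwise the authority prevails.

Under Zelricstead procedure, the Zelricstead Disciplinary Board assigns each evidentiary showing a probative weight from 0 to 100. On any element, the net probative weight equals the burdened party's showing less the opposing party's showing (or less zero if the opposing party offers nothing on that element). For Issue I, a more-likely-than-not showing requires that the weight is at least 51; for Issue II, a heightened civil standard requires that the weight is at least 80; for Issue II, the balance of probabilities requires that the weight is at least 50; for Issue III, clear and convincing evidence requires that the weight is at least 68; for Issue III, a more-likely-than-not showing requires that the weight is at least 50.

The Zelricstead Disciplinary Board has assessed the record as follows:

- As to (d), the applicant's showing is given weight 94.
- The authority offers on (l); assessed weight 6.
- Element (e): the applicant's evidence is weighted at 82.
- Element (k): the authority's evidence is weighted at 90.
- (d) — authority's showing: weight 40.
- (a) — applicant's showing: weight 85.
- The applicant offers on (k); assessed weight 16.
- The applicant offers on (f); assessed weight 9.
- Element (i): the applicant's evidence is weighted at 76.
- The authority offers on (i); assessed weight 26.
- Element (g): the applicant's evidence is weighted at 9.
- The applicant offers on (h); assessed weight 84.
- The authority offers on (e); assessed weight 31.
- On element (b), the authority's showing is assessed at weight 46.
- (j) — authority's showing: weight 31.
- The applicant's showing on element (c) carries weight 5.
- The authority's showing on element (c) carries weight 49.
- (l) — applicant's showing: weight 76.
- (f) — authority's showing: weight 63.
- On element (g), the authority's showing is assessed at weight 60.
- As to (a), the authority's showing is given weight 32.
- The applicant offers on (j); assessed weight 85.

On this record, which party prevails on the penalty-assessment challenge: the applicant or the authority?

applicant

— Issue I —
At Stage I.1 the applicant must meet a more-likely-than-not showing (weight is at least 51): on (a) the weight is 85 less the opposing 32 gives net 53, which does reach 51, so (a) meets the standard.
  Stage I.1 carried; the burden shifts to the authority.
At Stage I.2 the authority must meet a more-likely-than-not showing (weight is at least 51): on (b) the weight is 46, which does not reach 51, so (b) does not meet the standard; on (c) the weight is 49 less the opposing 5 gives net 44, < 51, so (c) does not meet the standard.
  The authority does not carry Stage I.2.
So the applicant prevails on this issue.
— Issue II —
Stage II.1 — burden on applicant; standard: the balance of probabilities (weight is at least 50).
    (d): 94 − 40 = 54 ≥ 50 [met]
    (e): 82 − 31 = 51 ≥ 50 [met]
  All elements met. The burden passes to the authority.
Stage II.2 — burden on authority; standard: the balance of probabilities (weight is at least 50).
    (f): 63 − 9 = 54 ≥ 50 [met]
    (g): 60 − 9 = 51 ≥ 50 [met]
  All elements met. The burden passes to the applicant.
Stage II.3 — burden on applicant; standard: a heightened civil standard (weight is at least 80).
    (h): 84 ≥ 80 [met]
  Stage II.3 carried; the final stage is satisfied.
All stages carried — the applicant prevails on this issue.
— Issue III —
Stage III.1 — burden on applicant; standard: a more-likely-than-not showing (weight is at least 50).
    (i): 76 − 26 = 50 ≥ 50 [met]
    (j): 85 − 31 = 54 ≥ 50 [met]
  Stage III.1 is satisfied; the onus moves to the authority.
Stage III.2 — burden on authority; standard: clear and convincing evidence (weight is at least 68).
    (k): 90 − 16 = 74 ≥ 68 [met]
  Stage III.2 is satisfied; the onus moves to the applicant.
Stage III.3 — burden on applicant; standard: clear and convincing evidence (weight is at least 68).
    (l): 76 − 6 = 70 ≥ 68 [met]
  Stage III.3 carried; the final stage is satisfied.
All stages carried — the applicant prevails on this issue.
Per-issue: Issue I → applicant; Issue II → applicant; Issue III → applicant. The applicant must prevail on a majority of issues; overall, the applicant prevails.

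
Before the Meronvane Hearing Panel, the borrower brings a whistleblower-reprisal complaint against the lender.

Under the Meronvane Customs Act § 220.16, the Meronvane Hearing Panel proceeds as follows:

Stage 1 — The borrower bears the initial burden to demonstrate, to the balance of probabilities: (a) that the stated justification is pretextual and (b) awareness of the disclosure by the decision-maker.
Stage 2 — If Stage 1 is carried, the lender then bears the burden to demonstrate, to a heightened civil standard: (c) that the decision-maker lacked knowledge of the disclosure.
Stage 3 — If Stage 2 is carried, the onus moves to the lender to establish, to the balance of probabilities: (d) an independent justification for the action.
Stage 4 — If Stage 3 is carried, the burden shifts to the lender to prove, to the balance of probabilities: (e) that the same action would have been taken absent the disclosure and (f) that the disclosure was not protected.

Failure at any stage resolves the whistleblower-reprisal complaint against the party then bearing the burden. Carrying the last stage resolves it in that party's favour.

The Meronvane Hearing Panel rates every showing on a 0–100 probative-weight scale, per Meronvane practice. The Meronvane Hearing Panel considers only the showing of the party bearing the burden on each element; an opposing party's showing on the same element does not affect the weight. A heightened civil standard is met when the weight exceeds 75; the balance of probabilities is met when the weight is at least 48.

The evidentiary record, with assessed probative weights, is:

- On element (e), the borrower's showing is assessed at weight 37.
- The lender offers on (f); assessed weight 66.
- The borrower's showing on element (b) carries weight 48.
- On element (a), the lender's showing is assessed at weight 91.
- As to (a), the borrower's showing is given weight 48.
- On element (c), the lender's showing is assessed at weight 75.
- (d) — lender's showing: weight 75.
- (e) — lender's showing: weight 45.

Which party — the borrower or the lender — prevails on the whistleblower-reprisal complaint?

At Stage 1 the borrower must meet the balance of probabilities (weight is at least 48): on (a) the weight is 48 (the lender's 91 is given no effect), which does reach 48, so (a) meets the standard; on (b) the weight is 48, ≥ 48, so (b) meets the standard.
  Stage 1 is satisfied; the onus moves to the lender.
At Stage 2 the lender must meet a heightened civil standard (weight exceeds 75): on (c) the weight is 75, ≤ 75, so (c) does not meet the standard.
  Stage 2 not carried; the lender fails its burden.
The analysis ends at Stage 2; the borrower prevails.

borrower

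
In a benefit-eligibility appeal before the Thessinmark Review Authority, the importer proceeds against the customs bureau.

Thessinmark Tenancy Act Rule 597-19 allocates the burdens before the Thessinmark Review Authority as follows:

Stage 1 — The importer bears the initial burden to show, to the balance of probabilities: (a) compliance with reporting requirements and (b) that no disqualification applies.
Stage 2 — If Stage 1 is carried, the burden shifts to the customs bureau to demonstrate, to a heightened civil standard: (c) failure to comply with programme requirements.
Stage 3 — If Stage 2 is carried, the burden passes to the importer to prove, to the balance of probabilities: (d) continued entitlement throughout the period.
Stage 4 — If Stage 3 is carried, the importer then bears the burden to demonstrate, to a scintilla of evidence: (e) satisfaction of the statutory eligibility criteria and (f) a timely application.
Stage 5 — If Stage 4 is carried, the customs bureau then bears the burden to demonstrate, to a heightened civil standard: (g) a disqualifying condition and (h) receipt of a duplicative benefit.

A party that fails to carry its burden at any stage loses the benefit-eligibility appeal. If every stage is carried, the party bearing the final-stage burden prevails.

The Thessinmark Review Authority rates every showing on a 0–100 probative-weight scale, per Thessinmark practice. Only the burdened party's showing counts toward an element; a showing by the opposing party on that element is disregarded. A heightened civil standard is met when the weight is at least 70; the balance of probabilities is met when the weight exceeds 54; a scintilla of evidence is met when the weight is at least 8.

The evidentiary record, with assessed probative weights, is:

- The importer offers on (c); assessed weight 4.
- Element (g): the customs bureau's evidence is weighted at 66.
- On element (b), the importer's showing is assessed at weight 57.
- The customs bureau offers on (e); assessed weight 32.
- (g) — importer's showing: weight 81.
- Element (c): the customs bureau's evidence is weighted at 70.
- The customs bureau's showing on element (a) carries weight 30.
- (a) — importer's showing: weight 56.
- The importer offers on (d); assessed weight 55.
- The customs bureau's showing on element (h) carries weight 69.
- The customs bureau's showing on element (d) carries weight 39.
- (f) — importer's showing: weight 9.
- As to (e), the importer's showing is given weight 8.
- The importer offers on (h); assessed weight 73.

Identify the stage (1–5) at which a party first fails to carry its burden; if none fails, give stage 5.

stage 5

Stage 1 (importer, the balance of probabilities, weight exceeds 54): (a) 56 (customs bureau's 30 disregarded) > 54 — meets; (b) 57 > 54 — meets.
  Stage 1 is satisfied; the onus moves to the customs bureau.
Stage 2 (customs bureau, a heightened civil standard, weight is at least 70): (c) 70 (importer's 4 disregarded) ≥ 70 — meets.
  All elements met. The burden passes to the importer.
Stage 3 (importer, the balance of probabilities, weight exceeds 54): (d) 55 (customs bureau's 39 disregarded) > 54 — meets.
  Stage 3 carried; the burden remains with the importer.
Stage 4 (importer, a scintilla of evidence, weight is at least 8): (e) 8 (customs bureau's 32 disregarded) ≥ 8 — meets; (f) 9 ≥ 8 — meets.
  The importer carries Stage 4; the customs bureau now bears the burden.
Stage 5 (customs bureau, a heightened civil standard, weight is at least 70): (g) 66 (importer's 81 disregarded) < 70 — fails; (h) 69 (importer's 73 disregarded) < 70 — fails.
  Stage 5 not carried; the customs bureau fails its burden.
The analysis ends at Stage 5; the importer prevails.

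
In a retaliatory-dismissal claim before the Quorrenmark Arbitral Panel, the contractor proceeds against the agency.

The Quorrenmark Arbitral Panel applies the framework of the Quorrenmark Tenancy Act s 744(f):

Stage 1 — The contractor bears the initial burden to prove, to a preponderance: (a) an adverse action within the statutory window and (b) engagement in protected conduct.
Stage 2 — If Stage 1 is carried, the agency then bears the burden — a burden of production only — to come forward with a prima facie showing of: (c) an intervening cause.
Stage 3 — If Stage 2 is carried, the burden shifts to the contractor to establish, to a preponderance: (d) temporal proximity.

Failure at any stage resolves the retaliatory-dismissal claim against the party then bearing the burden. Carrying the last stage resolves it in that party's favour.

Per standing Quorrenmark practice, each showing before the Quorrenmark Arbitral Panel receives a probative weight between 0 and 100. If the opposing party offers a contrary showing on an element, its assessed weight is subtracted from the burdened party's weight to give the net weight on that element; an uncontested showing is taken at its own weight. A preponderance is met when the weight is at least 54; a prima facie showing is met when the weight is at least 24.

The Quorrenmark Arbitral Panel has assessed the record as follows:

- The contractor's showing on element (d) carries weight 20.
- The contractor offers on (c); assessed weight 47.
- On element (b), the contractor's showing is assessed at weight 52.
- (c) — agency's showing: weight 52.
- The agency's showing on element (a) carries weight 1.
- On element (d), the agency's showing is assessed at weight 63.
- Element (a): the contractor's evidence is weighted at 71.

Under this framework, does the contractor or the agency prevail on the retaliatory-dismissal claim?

Stage 1 — burden on contractor; standard: a preponderance (weight is at least 54).
    (a): 71 − 1 = 70 ≥ 54 [met]
    (b): 52 < 54 [not met]
  Stage 1 not carried; the contractor fails its burden.
The analysis ends at Stage 1; the agency prevails.

agency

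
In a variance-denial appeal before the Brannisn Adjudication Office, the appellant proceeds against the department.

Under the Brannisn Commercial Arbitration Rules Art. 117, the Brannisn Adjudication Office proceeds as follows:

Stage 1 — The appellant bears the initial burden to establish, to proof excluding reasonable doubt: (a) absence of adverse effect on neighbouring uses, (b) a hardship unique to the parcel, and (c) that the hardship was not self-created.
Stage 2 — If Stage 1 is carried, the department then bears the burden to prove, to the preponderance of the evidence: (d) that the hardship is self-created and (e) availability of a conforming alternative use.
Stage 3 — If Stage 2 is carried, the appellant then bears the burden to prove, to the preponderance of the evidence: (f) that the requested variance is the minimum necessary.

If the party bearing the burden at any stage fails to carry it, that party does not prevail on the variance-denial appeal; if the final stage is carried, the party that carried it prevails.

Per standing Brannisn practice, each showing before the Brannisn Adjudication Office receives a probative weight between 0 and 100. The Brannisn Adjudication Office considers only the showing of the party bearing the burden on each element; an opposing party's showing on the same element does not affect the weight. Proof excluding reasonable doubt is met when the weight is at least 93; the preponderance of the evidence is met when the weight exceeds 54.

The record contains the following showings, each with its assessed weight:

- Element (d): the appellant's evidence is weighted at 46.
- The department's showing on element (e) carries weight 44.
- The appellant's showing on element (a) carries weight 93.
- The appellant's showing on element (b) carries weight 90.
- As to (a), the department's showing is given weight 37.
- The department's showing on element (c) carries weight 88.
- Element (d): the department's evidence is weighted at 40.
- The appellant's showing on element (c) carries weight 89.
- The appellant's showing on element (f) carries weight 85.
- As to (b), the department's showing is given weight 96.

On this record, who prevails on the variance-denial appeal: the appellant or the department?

At Stage 1 the appellant must meet proof excluding reasonable doubt (weight is at least 93): on (a) the weight is 93 (the department's 37 is given no effect), ≥ 93, so (a) meets the standard; on (b) the weight is 90 (the department's 96 is given no effect), < 93, so (b) does not meet the standard; on (c) the weight is 89 (the department's 88 is given no effect), < 93, so (c) does not meet the standard.
  The appellant does not carry Stage 1.
The department prevails.

department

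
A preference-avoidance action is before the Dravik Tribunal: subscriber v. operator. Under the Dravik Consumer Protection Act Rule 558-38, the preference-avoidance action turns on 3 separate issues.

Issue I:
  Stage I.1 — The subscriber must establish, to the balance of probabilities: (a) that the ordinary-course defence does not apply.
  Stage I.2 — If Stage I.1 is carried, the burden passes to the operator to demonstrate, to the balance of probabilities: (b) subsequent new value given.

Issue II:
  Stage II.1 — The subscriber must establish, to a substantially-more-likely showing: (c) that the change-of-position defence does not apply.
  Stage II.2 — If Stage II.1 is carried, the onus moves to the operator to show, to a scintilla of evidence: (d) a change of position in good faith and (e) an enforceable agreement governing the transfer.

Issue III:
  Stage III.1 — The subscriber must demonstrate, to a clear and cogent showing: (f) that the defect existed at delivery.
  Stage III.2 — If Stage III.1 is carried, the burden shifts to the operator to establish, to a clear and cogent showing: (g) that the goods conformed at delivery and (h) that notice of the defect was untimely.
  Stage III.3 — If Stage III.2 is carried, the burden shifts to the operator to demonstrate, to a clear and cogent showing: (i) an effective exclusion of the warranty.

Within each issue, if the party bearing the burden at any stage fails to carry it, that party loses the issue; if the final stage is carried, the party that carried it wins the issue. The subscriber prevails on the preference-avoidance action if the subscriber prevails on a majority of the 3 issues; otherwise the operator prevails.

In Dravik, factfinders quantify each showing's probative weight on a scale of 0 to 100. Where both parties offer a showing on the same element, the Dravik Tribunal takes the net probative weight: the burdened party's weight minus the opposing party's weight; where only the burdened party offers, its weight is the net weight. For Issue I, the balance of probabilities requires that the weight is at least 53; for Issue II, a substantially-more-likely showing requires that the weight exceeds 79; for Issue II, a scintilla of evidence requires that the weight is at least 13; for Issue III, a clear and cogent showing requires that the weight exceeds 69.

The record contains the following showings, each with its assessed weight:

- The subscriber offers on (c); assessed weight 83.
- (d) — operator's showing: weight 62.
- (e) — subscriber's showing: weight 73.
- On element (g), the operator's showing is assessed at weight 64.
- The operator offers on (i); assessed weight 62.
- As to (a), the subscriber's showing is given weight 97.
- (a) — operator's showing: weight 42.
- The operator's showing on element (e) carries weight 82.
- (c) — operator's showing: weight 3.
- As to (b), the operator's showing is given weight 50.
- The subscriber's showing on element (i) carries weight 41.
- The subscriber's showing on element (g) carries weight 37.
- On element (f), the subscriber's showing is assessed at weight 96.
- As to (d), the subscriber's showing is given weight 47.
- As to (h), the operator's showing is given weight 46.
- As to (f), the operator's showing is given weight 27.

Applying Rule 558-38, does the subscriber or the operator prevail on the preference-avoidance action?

subscriber

— Issue I —
At Stage I.1 the subscriber must meet the balance of probabilities (weight is at least 53): on (a) the weight is 97 less the opposing 42 gives net 55, which does reach 53, so (a) meets the standard.
  All elements met. The burden passes to the operator.
At Stage I.2 the operator must meet the balance of probabilities (weight is at least 53): on (b) the weight is 50, which does not reach 53, so (b) does not meet the standard.
  Not every element is met, so the operator fails to carry Stage I.2.
The analysis ends at Stage I.2; the subscriber prevails on this issue.
— Issue II —
Stage II.1 — burden on subscriber; standard: a substantially-more-likely showing (weight exceeds 79).
    (c): 83 − 3 = 80 > 79 [met]
  Stage II.1 carried; the burden shifts to the operator.
Stage II.2 — burden on operator; standard: a scintilla of evidence (weight is at least 13).
    (d): 62 − 47 = 15 ≥ 13 [met]
    (e): 82 − 73 = 9 < 13 [not met]
  The operator does not carry Stage II.2.
The subscriber prevails on this issue.
— Issue III —
Stage III.1 (subscriber, a clear and cogent showing, weight exceeds 69): (f) net 96−27=69 ≤ 69 — fails.
  The subscriber does not carry Stage III.1.
The analysis ends at Stage III.1; the operator prevails on this issue.
Per-issue: Issue I → subscriber; Issue II → subscriber; Issue III → operator. The subscriber must prevail on a majority of issues; overall, the subscriber prevails.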